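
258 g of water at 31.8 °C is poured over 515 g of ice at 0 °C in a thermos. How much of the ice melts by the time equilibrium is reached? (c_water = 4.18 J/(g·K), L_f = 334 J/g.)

m_melted ≈ 103 g

Heat available from the water dropping to 0 °C: 258×4.18×31.8 = 34294 J.
Melting all 515 g of ice would need 515×334 = 172010 J.
That's not enough to melt it all — equilibrium is at 0 °C with ice remaining.
m_melted×334 = 34294  ⇒  m_melted ≈ 102.7 g.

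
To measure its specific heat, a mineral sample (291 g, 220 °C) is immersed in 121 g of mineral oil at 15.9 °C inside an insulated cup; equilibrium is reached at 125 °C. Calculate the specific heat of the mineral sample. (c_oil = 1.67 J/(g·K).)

Let T be the final temperature. ΣQ_i = 0:
291×c×(125 − 220) + 121×1.67×(125 − 15.9) = 0
-27645 c = -22046
c = -22046/-27645 ≈ 0.7975 J/(g·K)

c ≈ 0.797 J/(g·K)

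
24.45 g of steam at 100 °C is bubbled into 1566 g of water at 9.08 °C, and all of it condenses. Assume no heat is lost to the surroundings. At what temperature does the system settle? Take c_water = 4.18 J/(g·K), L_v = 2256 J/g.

T_f ≈ 18.8 °C

Net heat exchanged in the isolated system is zero:
steam→water at 100 °C releases m L_v = 24.45·2256 = 55159
  condensed water 100 °C→T: 102.2(T − 100)
  original water: 6545.9(T − 9.08)
6648.1 T = 55159 + 10220 + 59437 = 124816
T ≈ 18.77 °C (< 100 °C, so full condensation is consistent).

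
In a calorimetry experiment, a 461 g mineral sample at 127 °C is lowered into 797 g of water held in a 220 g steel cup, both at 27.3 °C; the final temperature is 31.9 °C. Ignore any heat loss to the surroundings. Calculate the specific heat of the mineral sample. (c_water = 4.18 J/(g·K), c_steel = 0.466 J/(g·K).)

c ≈ 0.36 J/(g·K)

Let T be the final temperature. ΣQ_i = 0:
461×c×(31.9 − 127) + 797×4.18×(31.9 − 27.3) + 220×0.466×(31.9 − 27.3) = 0
-43841 c = -15796
c = -15796/-43841 ≈ 0.3603 J/(g·K)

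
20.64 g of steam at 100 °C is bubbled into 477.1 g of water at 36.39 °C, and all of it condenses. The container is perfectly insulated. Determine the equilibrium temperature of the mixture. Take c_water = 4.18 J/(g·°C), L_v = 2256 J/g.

T_f ≈ 61.4 °C

Setting the total heat transfer to zero:
latent heat released on condensation: 20.64×2256 = 46564
  condensate cools 100→T: 20.64×4.18×(T − 100) = 86.28(T − 100)
  original water: 1994.3(T − 36.39)
2080.6 T = 46564 + 8627.5 + 72572 = 127763
T ≈ 61.41 °C — below 100 °C, confirming all the steam condensed.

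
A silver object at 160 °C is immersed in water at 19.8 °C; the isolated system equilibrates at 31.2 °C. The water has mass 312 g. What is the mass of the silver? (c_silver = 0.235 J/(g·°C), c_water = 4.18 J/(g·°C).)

m ≈ 491 g

Heat lost by the silver = heat gained by the water:
m×0.235×(160 − 31.2) = 312×4.18×(31.2 − 19.8)
30.27 m = 14867  ⇒  m ≈ 491.2 g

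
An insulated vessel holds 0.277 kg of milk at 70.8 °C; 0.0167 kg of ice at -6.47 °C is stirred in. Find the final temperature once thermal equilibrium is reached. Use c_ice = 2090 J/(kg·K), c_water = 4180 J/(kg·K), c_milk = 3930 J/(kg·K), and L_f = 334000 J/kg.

Heat gained plus heat lost sum to zero:
ice -6.47→0 °C: 0.0167×2090×6.47 = 225.82
  melt ice: 0.0167×334000 = 5577.8
  meltwater 0→T: 0.0167×4180×T = 69.81 T
  milk cools: 0.277×3930×(T − 70.8) = 1088.6(T − 70.8)
1158.4 T = 77074 − 5803.6 = 71270
T ≈ 61.52 °C (positive, so assuming full melt was valid).

T_f ≈ 61.5 °C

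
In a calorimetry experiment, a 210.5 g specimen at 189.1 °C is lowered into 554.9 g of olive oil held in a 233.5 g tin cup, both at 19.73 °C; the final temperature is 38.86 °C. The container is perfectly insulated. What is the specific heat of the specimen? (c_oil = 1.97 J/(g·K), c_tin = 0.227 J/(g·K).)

c ≈ 0.693 J/(g·K)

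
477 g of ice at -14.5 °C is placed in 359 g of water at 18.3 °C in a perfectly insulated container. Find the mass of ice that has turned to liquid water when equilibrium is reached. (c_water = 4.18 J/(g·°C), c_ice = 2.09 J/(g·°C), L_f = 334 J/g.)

Cooling the water to 0 °C releases 359·4.18·18.3 = 27461 J.
Of that, 477·2.09·14.5 = 14455 J goes to bring the ice to 0 °C, leaving 13006 J.
Fully melting the ice requires m_ice L_f = 477·334 = 159318 J.
13006 J < 159318 J, so only part of the ice melts and the system sits at 0 °C.
Mass melted = 13006/334 ≈ 38.94 g.

m_melted ≈ 38.9 g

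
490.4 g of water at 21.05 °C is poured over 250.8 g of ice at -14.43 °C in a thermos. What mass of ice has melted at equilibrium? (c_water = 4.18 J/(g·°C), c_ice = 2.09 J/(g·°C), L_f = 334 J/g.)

m_melted ≈ 107 g

Cooling the water to 0 °C releases 490.4×4.18×21.05 = 43150 J.
Of that, 250.8×2.09×14.43 = 7563.8 J goes to bring the ice to 0 °C, leaving 35586 J.
To melt every bit of ice: 250.8×334 = 83767 J.
35586 J < 83767 J, so only part of the ice melts and the system sits at 0 °C.
Mass melted = 35586/334 ≈ 106.5 g.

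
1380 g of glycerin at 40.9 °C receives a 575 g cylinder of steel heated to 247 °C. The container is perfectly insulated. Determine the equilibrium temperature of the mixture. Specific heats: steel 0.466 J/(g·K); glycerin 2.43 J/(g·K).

T_f ≈ 56.1 °C

Set heat shed by the hot body equal to heat absorbed by the cold body:
575·0.466·(247 − T) = 1380·2.43·(T − 40.9)
267.95(247 − T) = 3353.4(T − 40.9)
3621.3 T = 203338  ⇒  T ≈ 56.15 °C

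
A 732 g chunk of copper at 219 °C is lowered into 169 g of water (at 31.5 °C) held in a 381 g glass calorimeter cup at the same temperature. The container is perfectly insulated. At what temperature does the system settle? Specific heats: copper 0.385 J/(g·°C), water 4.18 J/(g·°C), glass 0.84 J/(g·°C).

T_f ≈ 71.9 °C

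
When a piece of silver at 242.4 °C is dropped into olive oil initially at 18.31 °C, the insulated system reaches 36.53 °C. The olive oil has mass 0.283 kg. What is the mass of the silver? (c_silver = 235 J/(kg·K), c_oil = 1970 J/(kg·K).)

Heat gained plus heat lost sum to zero:
m×235×(36.53 − 242.4) + 0.283×1970×(36.53 − 18.31) = 0
-48379 m = -10158
m = -10158/-48379 ≈ 0.21 kg

m ≈ 0.21 kg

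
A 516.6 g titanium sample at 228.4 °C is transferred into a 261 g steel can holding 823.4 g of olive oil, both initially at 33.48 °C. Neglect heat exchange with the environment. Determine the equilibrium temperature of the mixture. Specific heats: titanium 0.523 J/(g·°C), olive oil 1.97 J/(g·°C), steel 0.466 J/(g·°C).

T_f ≈ 59.6 °C

Setting the total heat transfer to zero:
516.6×0.523×(T − 228.4) + 823.4×1.97×(T − 33.48) + 261×0.466×(T − 33.48) = 0
270.18(T − 228.4) + 1622.1(T − 33.48) + 121.63(T − 33.48) = 0
2013.9 T = 120089
T = 120089/2013.9 ≈ 59.63 °C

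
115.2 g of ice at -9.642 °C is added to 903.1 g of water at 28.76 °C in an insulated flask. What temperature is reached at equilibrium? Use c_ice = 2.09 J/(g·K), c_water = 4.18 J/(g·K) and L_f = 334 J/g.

Conservation of energy gives ΣQ = 0:
warm ice to 0 °C: 115.2·2.09·(0 − (-9.642)) = 2321.5; fusion: m_ice L_f = 115.2·334 = 38477; warm the meltwater: 481.54 T; water: 3775(T − 28.76)
4256.5 T = 108568 − 40798 = 67770
T ≈ 15.92 °C — above 0 °C, consistent with complete melting.

T_f ≈ 15.9 °C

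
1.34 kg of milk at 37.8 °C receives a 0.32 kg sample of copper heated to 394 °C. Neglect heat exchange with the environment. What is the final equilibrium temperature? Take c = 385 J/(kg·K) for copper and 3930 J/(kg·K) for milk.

T_f ≈ 45.9 °C

T_f is the heat-capacity-weighted average of the initial temperatures:
T_f = (123.2×394 + 5266.2×37.8) / (123.2 + 5266.2)
    = 247603 / 5389.4 ≈ 45.94 °C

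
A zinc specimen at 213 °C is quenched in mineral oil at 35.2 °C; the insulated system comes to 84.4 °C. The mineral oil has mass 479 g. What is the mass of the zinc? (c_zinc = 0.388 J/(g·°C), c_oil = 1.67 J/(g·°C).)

m ≈ 789 g

|Q_zinc| = |Q_oil|:
m·0.388·(213 − 84.4) = 479·1.67·(84.4 − 35.2)
49.9 m = 39357  ⇒  m ≈ 788.8 g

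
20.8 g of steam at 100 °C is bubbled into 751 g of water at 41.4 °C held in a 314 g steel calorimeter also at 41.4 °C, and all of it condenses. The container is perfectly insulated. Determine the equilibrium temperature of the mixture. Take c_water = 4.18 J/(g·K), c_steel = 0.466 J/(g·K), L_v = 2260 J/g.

Net heat exchanged in the isolated system is zero:
latent heat released on condensation: 20.8·2260 = 47008
  condensed water 100 °C→T: 86.94(T − 100)
  original water: 3139.2(T − 41.4)
  cup: 146.32(T − 41.4)
3372.4 T = 47008 + 8694.4 + 136020 = 191722
T ≈ 56.85 °C (< 100 °C, so full condensation is consistent).

T_f ≈ 56.8 °C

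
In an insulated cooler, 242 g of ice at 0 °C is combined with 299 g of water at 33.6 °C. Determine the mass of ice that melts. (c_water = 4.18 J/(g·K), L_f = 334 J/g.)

Water can give up m c ΔT = 299×4.18×33.6 = 41994 J before reaching 0 °C.
Fully melting the ice requires m_ice L_f = 242×334 = 80828 J.
41994 J < 80828 J, so only part of the ice melts and the system sits at 0 °C.
m_melt = 41994 / L_f = 125.7 g.

m_melted ≈ 126 g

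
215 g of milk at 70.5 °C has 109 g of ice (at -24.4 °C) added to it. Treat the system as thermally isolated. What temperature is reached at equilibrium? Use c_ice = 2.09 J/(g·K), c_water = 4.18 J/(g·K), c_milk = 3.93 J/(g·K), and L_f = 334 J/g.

Energy balance with sensible and latent terms:
ice -24.4→0 °C: 109×2.09×24.4 = 5558.6
  melt ice: 109×334 = 36406
  warm the meltwater: 455.62 T
  milk cools: 215×3.93×(T − 70.5) = 844.95(T − 70.5)
1300.6 T = 59569 − 41965 = 17604
T ≈ 13.54 °C (positive, so assuming full melt was valid).

T_f ≈ 13.5 °C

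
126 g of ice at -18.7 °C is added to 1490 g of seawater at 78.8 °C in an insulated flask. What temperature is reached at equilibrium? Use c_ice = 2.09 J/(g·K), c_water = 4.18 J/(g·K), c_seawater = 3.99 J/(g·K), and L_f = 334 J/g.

Sum of m c ΔT and latent-heat terms is zero:
warm ice to 0 °C: 126·2.09·(0 − (-18.7)) = 4924.5; fusion: m_ice L_f = 126·334 = 42084; warm the meltwater: 526.68 T; seawater cools: 1490·3.99·(T − 78.8) = 5945.1(T − 78.8)
6471.8 T = 468474 − 47008 = 421465
T ≈ 65.12 °C. Since T > 0 °C, the all-ice-melts assumption holds.

T_f ≈ 65.1 °C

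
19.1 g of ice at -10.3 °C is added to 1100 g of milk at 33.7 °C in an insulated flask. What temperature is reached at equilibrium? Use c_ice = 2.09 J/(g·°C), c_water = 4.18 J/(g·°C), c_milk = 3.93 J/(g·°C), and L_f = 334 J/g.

Conservation of energy gives ΣQ = 0:
warm ice to 0 °C: 19.1×2.09×(0 − (-10.3)) = 411.17; fusion: m_ice L_f = 19.1×334 = 6379.4; meltwater 0→T: 19.1×4.18×T = 79.84 T; milk: 4323(T − 33.7)
4402.8 T = 145685 − 6790.6 = 138895
T ≈ 31.55 °C (positive, so assuming full melt was valid).

T_f ≈ 31.5 °C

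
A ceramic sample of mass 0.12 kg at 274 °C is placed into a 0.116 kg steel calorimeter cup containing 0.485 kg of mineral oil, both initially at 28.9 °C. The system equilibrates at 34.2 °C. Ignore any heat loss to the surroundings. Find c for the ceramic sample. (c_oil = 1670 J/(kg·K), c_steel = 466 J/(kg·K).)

Energy conservation, ΣQ = 0:
0.12·c·(34.2 − 274) + 0.485·1670·(34.2 − 28.9) + 0.116·466·(34.2 − 28.9) = 0
-28.78 c = -4579.2
c = -4579.2/-28.78 ≈ 159.1 J/(kg·K)

c ≈ 159 J/(kg·K)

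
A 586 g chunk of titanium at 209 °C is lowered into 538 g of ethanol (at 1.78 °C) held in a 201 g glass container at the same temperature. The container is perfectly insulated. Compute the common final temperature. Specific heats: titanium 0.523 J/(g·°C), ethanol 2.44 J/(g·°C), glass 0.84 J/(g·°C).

Setting the total heat transfer to zero:
586×0.523×(T − 209) + 538×2.44×(T − 1.78) + 201×0.84×(T − 1.78) = 0
1788 T = 66691
T ≈ 37.30 °C

T_f ≈ 37.3 °C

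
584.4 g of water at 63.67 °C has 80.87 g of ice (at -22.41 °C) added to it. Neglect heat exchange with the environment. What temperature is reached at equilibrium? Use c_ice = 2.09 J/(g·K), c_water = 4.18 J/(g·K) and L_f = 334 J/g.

T_f ≈ 44.9 °C

Taking heat into each body as positive, Σ m c ΔT = 0:
warm ice to 0 °C: 80.87·2.09·(0 − (-22.41)) = 3787.7
  latent heat to melt: 80.87·334 = 27011
  warm the meltwater: 338.04 T
  water cools: 584.4·4.18·(T − 63.67) = 2442.8(T − 63.67)
2780.8 T = 155533 − 30798 = 124734
T ≈ 44.86 °C — above 0 °C, consistent with complete melting.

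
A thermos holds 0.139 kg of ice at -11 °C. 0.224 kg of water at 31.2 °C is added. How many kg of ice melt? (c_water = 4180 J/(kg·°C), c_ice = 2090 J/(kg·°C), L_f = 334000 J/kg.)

Water can give up m c ΔT = 0.224·4180·31.2 = 29213 J before reaching 0 °C.
Of that, 0.139·2090·11 = 3195.6 J goes to bring the ice to 0 °C, leaving 26018 J.
Melting all 0.139 kg of ice would need 0.139·334000 = 46426 J.
Since 26018 < 46426 J, not all the ice melts; equilibrium is at 0 °C.
m_melt = 26018 / L_f = 0.0779 kg.

m_melted ≈ 0.0779 kg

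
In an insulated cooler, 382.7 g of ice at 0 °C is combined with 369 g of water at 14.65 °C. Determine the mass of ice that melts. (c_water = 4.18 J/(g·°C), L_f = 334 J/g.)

m_melted ≈ 67.7 g

Water can give up m c ΔT = 369×4.18×14.65 = 22596 J before reaching 0 °C.
Fully melting the ice requires m_ice L_f = 382.7×334 = 127822 J.
22596 J < 127822 J, so only part of the ice melts and the system sits at 0 °C.
Mass melted = 22596/334 ≈ 67.65 g.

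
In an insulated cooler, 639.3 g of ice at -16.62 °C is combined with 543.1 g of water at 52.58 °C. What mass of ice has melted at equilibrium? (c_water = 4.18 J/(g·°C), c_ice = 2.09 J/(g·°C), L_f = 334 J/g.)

m_melted ≈ 291 g

Heat available from the water dropping to 0 °C: 543.1×4.18×52.58 = 119365 J.
Of that, 639.3×2.09×16.62 = 22207 J goes to bring the ice to 0 °C, leaving 97158 J.
To melt every bit of ice: 639.3×334 = 213526 J.
97158 J < 213526 J, so only part of the ice melts and the system sits at 0 °C.
Mass melted = 97158/334 ≈ 290.9 g.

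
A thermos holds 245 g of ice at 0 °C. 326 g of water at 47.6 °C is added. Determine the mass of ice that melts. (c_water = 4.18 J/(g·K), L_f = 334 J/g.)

Cooling the water to 0 °C releases 326·4.18·47.6 = 64864 J.
Melting all 245 g of ice would need 245·334 = 81830 J.
64864 J < 81830 J, so only part of the ice melts and the system sits at 0 °C.
Mass melted = 64864/334 ≈ 194.2 g.

m_melted ≈ 194 g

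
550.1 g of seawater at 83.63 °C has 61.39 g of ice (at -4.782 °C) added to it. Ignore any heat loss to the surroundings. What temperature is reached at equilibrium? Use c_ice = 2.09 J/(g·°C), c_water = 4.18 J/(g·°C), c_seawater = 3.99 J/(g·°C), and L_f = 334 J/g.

T_f ≈ 66.3 °C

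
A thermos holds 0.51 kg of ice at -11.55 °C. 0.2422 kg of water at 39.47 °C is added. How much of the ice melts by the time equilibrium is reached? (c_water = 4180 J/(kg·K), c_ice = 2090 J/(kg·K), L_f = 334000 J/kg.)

m_melted ≈ 0.0828 kg

Cooling the water to 0 °C releases 0.2422×4180×39.47 = 39959 J.
Of that, 0.51×2090×11.55 = 12311 J goes to bring the ice to 0 °C, leaving 27648 J.
Melting all 0.51 kg of ice would need 0.51×334000 = 170340 J.
That's not enough to melt it all — equilibrium is at 0 °C with ice remaining.
m_melted×334000 = 27648  ⇒  m_melted ≈ 0.08278 kg.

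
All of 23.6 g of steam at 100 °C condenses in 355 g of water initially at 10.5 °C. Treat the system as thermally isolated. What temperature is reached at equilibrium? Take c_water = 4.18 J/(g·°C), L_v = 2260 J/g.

T_f ≈ 49.8 °C

Let T be the final temperature. ΣQ_i = 0:
latent heat released on condensation: 23.6×2260 = 53336
  condensate cools 100→T: 23.6×4.18×(T − 100) = 98.65(T − 100)
  water warms: 355×4.18×(T − 10.5) = 1483.9(T − 10.5)
1582.5 T = 53336 + 9864.8 + 15581 = 78782
T ≈ 49.78 °C, under the boiling point, so the assumption holds.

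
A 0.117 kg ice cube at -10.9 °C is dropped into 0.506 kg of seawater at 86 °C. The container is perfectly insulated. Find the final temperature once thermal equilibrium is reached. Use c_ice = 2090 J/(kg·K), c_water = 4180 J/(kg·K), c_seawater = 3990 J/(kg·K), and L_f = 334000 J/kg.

Energy conservation, ΣQ = 0:
warm ice to 0 °C: 0.117·2090·(0 − (-10.9)) = 2665.4; latent heat to melt: 0.117·334000 = 39078; meltwater 0→T: 0.117·4180·T = 489.06 T; seawater cools: 0.506·3990·(T − 86) = 2018.9(T − 86)
2508 T = 173629 − 41743 = 131885
T ≈ 52.59 °C (positive, so assuming full melt was valid).

T_f ≈ 52.6 °C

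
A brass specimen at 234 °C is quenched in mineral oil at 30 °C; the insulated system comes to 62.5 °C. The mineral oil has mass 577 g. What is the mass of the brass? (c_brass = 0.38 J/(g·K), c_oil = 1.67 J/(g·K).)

Heat lost by the brass = heat gained by the oil:
m·0.38·(234 − 62.5) = 577·1.67·(62.5 − 30)
65.17 m = 31317  ⇒  m ≈ 480.5 g

m ≈ 481 g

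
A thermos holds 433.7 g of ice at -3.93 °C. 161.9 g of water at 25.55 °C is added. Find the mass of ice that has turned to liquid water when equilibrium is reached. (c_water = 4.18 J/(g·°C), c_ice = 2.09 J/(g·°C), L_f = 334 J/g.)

m_melted ≈ 41.1 g

Cooling the water to 0 °C releases 161.9·4.18·25.55 = 17291 J.
Warming the ice to 0 °C takes 433.7·2.09·3.93 = 3562.3 J, leaving 13728 J for melting.
Fully melting the ice requires m_ice L_f = 433.7·334 = 144856 J.
Since 13728 < 144856 J, not all the ice melts; equilibrium is at 0 °C.
m_melted·334 = 13728  ⇒  m_melted ≈ 41.1 g.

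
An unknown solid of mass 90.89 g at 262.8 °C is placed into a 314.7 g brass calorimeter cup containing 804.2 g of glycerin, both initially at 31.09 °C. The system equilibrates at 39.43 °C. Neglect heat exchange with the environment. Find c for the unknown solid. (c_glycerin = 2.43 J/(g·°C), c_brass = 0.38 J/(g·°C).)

Let T be the final temperature. ΣQ_i = 0:
90.89·c·(39.43 − 262.8) + 804.2·2.43·(39.43 − 31.09) + 314.7·0.38·(39.43 − 31.09) = 0
-20302 c = -17295
c = -17295/-20302 ≈ 0.8519 J/(g·°C)

c ≈ 0.852 J/(g·°C)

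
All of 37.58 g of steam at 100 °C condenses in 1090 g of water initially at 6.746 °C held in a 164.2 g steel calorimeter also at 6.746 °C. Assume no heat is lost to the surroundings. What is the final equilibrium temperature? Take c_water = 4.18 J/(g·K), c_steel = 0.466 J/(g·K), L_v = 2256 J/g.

T_f ≈ 27.5 °C

Energy balance with sensible and latent terms:
steam→water at 100 °C releases m L_v = 37.58·2256 = 84780
  condensed water 100 °C→T: 157.08(T − 100)
  water warms: 1090·4.18·(T − 6.746) = 4556.2(T − 6.746)
  cup: 76.52(T − 6.746)
4789.8 T = 84780 + 15708 + 31252 = 131741
T ≈ 27.50 °C, under the boiling point, so the assumption holds.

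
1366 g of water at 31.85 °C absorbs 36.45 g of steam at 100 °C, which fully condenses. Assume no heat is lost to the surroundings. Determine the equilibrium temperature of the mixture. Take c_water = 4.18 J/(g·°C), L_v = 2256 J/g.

Conservation of energy gives ΣQ = 0:
steam→water at 100 °C releases m L_v = 36.45×2256 = 82231
  condensed water 100 °C→T: 152.36(T − 100)
  original water: 5709.9(T − 31.85)
5862.2 T = 82231 + 15236 + 181860 = 279327
T ≈ 47.65 °C (< 100 °C, so full condensation is consistent).

T_f ≈ 47.6 °C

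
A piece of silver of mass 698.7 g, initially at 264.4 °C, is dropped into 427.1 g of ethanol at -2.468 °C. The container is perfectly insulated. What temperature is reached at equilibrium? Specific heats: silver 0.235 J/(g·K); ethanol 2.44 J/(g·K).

T_f ≈ 33.9 °C

Set heat shed by the hot body equal to heat absorbed by the cold body:
698.7*0.235*(264.4 − T) = 427.1*2.44*(T − (-2.468))
164.19(264.4 − T) = 1042.1(T − (-2.468))
1206.3 T = 40841  ⇒  T ≈ 33.86 °C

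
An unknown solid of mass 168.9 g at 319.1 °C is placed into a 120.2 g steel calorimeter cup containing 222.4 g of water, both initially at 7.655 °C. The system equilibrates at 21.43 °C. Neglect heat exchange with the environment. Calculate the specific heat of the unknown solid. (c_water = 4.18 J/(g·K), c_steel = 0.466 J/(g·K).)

Conservation of energy gives ΣQ = 0:
168.9·c·(21.43 − 319.1) + 222.4·4.18·(21.43 − 7.655) + 120.2·0.466·(21.43 − 7.655) = 0
-50276 c = -13577
c = -13577/-50276 ≈ 0.2701 J/(g·K)

c ≈ 0.27 J/(g·K)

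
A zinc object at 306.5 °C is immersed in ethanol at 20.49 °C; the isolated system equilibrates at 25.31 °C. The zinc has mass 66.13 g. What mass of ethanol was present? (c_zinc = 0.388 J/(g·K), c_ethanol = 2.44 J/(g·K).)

m ≈ 613 g

Conservation of energy gives ΣQ = 0:
66.13·0.388·(25.31 − 306.5) + m·2.44·(25.31 − 20.49) = 0
11.76 m = 7214.9
m = 7214.9/11.76 ≈ 613.5 g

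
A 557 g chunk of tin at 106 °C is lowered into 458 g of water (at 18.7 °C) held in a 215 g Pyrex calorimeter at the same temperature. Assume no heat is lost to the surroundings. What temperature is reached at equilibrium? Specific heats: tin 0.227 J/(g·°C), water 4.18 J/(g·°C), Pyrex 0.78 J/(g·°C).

Net heat exchanged in the isolated system is zero:
557×0.227×(T − 106) + 458×4.18×(T − 18.7) + 215×0.78×(T − 18.7) = 0
2208.6 T = 52339
T ≈ 23.70 °C

T_f ≈ 23.7 °C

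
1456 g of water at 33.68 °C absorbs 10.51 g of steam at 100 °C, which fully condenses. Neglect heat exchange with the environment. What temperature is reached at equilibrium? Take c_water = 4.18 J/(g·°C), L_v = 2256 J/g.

Setting the total heat transfer to zero:
latent heat released on condensation: 10.51·2256 = 23711
  condensate cools 100→T: 10.51·4.18·(T − 100) = 43.93(T − 100)
  original water: 6086.1(T − 33.68)
6130 T = 23711 + 4393.2 + 204979 = 233083
T ≈ 38.02 °C (< 100 °C, so full condensation is consistent).

T_f ≈ 38.0 °C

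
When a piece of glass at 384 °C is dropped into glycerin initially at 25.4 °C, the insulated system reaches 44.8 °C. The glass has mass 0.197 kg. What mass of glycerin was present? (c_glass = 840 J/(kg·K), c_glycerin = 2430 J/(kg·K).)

m ≈ 1.19 kg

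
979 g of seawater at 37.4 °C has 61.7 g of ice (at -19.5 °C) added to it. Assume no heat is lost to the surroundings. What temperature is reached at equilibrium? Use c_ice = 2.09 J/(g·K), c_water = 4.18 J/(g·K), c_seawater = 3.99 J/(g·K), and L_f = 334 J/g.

Energy conservation, ΣQ = 0:
warm ice to 0 °C: 61.7·2.09·(0 − (-19.5)) = 2514.6; melt ice: 61.7·334 = 20608; meltwater 0→T: 61.7·4.18·T = 257.91 T; seawater cools: 979·3.99·(T − 37.4) = 3906.2(T − 37.4)
4164.1 T = 146092 − 23122 = 122970
T ≈ 29.53 °C. Since T > 0 °C, the all-ice-melts assumption holds.

T_f ≈ 29.5 °C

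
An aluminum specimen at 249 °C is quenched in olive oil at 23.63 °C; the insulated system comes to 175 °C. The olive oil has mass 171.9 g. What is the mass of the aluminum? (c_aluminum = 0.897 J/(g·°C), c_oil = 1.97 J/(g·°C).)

Heat gained plus heat lost sum to zero:
m·0.897·(175 − 249) + 171.9·1.97·(175 − 23.63) = 0
-66.38 m = -51260
m = -51260/-66.38 ≈ 772.2 g

m ≈ 772 g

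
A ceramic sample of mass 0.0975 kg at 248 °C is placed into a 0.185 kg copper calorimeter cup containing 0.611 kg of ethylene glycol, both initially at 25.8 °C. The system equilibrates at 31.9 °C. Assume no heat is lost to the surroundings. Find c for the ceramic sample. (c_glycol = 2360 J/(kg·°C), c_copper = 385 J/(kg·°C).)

Setting the total heat transfer to zero:
0.0975·c·(31.9 − 248) + 0.611·2360·(31.9 − 25.8) + 0.185·385·(31.9 − 25.8) = 0
-21.07 c = -9230.4
c = -9230.4/-21.07 ≈ 438.1 J/(kg·°C)

c ≈ 438 J/(kg·°C)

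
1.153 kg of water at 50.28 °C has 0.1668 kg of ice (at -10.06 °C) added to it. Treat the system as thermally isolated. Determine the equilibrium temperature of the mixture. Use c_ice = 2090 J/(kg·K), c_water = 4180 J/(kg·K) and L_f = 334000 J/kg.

Conservation of energy gives ΣQ = 0:
ice -10.06→0 °C: 0.1668·2090·10.06 = 3507; latent heat to melt: 0.1668·334000 = 55711; warm the meltwater: 697.22 T; water cools: 1.153·4180·(T − 50.28) = 4819.5(T − 50.28)
5516.8 T = 242326 − 59218 = 183108
T ≈ 33.19 °C (positive, so assuming full melt was valid).

T_f ≈ 33.2 °C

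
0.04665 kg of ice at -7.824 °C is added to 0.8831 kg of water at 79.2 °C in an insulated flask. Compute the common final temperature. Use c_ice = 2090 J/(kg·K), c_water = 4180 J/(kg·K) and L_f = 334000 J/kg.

Energy conservation, ΣQ = 0:
ice -7.824→0 °C: 0.04665·2090·7.824 = 762.83
  melt ice: 0.04665·334000 = 15581
  meltwater 0→T: 0.04665·4180·T = 195 T
  water cools: 0.8831·4180·(T − 79.2) = 3691.4(T − 79.2)
3886.4 T = 292356 − 16344 = 276012
T ≈ 71.02 °C (positive, so assuming full melt was valid).

T_f ≈ 71.0 °C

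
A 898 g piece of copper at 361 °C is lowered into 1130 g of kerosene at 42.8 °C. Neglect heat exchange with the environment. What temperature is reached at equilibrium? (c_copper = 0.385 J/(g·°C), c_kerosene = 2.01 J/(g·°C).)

T_f ≈ 84.8 °C

T_f is the heat-capacity-weighted average of the initial temperatures:
T_f = (345.73×361 + 2271.3×42.8) / (345.73 + 2271.3)
    = 222020 / 2617 ≈ 84.84 °C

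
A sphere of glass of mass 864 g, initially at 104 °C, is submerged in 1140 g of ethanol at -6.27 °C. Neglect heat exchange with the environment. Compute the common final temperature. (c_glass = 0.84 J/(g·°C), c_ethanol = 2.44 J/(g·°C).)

Set heat shed by the hot body equal to heat absorbed by the cold body:
864·0.84·(104 − T) = 1140·2.44·(T − (-6.27))
725.76(104 − T) = 2781.6(T − (-6.27))
3507.4 T = 58038  ⇒  T ≈ 16.55 °C

T_f ≈ 16.5 °C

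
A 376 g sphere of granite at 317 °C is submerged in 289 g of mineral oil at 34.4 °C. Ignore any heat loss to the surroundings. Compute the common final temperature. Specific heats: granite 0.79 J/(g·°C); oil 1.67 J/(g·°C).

T_f ≈ 142.1 °C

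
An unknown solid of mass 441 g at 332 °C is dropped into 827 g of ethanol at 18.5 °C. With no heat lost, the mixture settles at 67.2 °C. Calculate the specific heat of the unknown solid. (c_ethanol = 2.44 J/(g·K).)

m_s c (T_s − T_f) = m_ethanol c_ethanol (T_f − T_0):
441·c·(332 − 67.2) = 827·2.44·(67.2 − 18.5)
116777 c = 98271  ⇒  c ≈ 0.8415 J/(g·K)

c ≈ 0.842 J/(g·K)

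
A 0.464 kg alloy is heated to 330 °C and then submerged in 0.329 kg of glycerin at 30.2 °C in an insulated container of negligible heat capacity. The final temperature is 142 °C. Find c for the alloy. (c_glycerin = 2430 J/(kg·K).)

c ≈ 1020 J/(kg·K)

Let T be the final temperature. ΣQ_i = 0:
0.464×c×(142 − 330) + 0.329×2430×(142 − 30.2) = 0
-87.23 c = -89381
c = -89381/-87.23 ≈ 1025 J/(kg·K)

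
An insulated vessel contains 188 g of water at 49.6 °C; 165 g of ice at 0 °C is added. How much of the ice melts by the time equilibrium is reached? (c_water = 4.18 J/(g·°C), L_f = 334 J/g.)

Heat available from the water dropping to 0 °C: 188·4.18·49.6 = 38978 J.
Melting all 165 g of ice would need 165·334 = 55110 J.
Since 38978 < 55110 J, not all the ice melts; equilibrium is at 0 °C.
m_melted·334 = 38978  ⇒  m_melted ≈ 116.7 g.

m_melted ≈ 117 g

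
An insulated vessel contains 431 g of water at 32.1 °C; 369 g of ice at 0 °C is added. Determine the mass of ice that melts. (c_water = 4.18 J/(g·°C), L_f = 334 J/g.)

m_melted ≈ 173 g

Heat available from the water dropping to 0 °C: 431×4.18×32.1 = 57831 J.
Fully melting the ice requires m_ice L_f = 369×334 = 123246 J.
57831 J < 123246 J, so only part of the ice melts and the system sits at 0 °C.
m_melt = 57831 / L_f = 173.1 g.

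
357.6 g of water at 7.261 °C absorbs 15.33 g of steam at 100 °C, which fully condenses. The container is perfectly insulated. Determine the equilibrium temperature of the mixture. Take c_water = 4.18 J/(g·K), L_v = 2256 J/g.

Sum of m c ΔT and latent-heat terms is zero:
steam→water at 100 °C releases m L_v = 15.33·2256 = 34584
  condensate cools 100→T: 15.33·4.18·(T − 100) = 64.08(T − 100)
  water warms: 357.6·4.18·(T − 7.261) = 1494.8(T − 7.261)
1558.8 T = 34584 + 6407.9 + 10854 = 51846
T ≈ 33.26 °C (< 100 °C, so full condensation is consistent).

T_f ≈ 33.3 °C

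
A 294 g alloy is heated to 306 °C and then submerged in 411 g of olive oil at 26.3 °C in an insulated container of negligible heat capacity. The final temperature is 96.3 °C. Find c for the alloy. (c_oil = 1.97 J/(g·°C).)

Conservation of energy gives ΣQ = 0:
294×c×(96.3 − 306) + 411×1.97×(96.3 − 26.3) = 0
-61652 c = -56677
c = -56677/-61652 ≈ 0.9193 J/(g·°C)

c ≈ 0.919 J/(g·°C)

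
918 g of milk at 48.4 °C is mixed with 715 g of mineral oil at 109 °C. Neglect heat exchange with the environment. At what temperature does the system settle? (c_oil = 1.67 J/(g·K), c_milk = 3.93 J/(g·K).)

T_f ≈ 63.5 °C

Taking heat into each body as positive, Σ m c ΔT = 0:
715×1.67×(T − 109) + 918×3.93×(T − 48.4) = 0
4801.8 T = 304766
T = 304766/4801.8 ≈ 63.47 °C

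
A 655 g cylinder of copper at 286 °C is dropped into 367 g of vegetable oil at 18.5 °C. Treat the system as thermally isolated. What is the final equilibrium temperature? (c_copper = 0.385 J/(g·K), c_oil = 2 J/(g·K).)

T_f ≈ 86.9 °C

Energy conservation, ΣQ = 0:
655*0.385*(T − 286) + 367*2*(T − 18.5) = 0
(252.18 + 734) T = 252.18*286 + 734*18.5
T = 85701 / 986.17 = 86.9 °C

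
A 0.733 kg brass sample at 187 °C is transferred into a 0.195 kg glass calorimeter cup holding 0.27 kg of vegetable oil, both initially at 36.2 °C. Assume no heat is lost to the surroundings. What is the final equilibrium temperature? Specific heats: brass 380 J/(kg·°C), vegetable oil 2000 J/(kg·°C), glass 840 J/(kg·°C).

T_f ≈ 79.0 °C

Net heat exchanged in the isolated system is zero:
0.733*380*(T − 187) + 0.27*2000*(T − 36.2) + 0.195*840*(T − 36.2) = 0
(278.54 + 540 + 163.8) T = 278.54*187 + 540*36.2 + 163.8*36.2
T = 77565/982.34 ≈ 78.96 °C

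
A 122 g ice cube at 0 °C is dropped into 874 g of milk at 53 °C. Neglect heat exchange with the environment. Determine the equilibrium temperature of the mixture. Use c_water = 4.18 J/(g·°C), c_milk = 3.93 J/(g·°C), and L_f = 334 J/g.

Net heat exchanged in the isolated system is zero:
melt ice: 122·334 = 40748
  meltwater 0→T: 122·4.18·T = 509.96 T
  milk: 3434.8(T − 53)
3944.8 T = 182045 − 40748 = 141297
T ≈ 35.82 °C. Since T > 0 °C, the all-ice-melts assumption holds.

T_f ≈ 35.8 °C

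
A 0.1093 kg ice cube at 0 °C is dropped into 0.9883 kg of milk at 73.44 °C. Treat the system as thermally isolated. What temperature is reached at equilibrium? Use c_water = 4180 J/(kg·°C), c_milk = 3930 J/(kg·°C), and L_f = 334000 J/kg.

Energy conservation, ΣQ = 0:
melt ice: 0.1093·334000 = 36506
  warm the meltwater: 456.87 T
  milk cools: 0.9883·3930·(T − 73.44) = 3884(T − 73.44)
4340.9 T = 285242 − 36506 = 248736
T ≈ 57.30 °C — above 0 °C, consistent with complete melting.

T_f ≈ 57.3 °C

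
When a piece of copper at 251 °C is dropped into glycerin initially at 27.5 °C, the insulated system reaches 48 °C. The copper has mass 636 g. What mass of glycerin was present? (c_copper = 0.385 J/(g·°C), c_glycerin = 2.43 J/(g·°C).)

Energy conservation, ΣQ = 0:
636×0.385×(48 − 251) + m×2.43×(48 − 27.5) = 0
49.82 m = 49707
m = 49707/49.82 ≈ 997.8 g

m ≈ 998 g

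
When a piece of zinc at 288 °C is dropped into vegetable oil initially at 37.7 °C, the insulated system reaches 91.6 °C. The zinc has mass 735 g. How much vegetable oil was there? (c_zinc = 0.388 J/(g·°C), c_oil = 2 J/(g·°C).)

m ≈ 520 g

Conservation of energy gives ΣQ = 0:
735×0.388×(91.6 − 288) + m×2×(91.6 − 37.7) = 0
107.8 m = 56009
m = 56009/107.8 ≈ 519.6 g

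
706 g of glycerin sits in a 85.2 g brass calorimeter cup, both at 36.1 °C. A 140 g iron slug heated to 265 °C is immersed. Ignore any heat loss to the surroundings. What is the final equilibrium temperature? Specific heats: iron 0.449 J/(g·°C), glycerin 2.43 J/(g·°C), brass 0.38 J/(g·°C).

T_f ≈ 44.0 °C

Conservation of energy gives ΣQ = 0:
140*0.449*(T − 265) + 706*2.43*(T − 36.1) + 85.2*0.38*(T − 36.1) = 0
62.86(T − 265) + 1715.6(T − 36.1) + 32.38(T − 36.1) = 0
1810.8 T = 79759
T ≈ 44.05 °C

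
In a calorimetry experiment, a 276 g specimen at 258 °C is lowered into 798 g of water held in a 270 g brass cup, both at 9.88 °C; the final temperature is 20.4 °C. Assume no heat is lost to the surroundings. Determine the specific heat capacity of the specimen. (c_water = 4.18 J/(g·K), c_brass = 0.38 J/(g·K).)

c ≈ 0.552 J/(g·K)

Energy conservation, ΣQ = 0:
276×c×(20.4 − 258) + 798×4.18×(20.4 − 9.88) + 270×0.38×(20.4 − 9.88) = 0
-65578 c = -36170
c = -36170/-65578 ≈ 0.5516 J/(g·K)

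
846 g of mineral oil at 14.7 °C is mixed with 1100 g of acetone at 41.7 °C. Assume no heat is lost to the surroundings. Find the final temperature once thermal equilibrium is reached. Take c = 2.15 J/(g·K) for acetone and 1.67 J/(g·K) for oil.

Let T be the final temperature. ΣQ_i = 0:
1100*2.15*(T − 41.7) + 846*1.67*(T − 14.7) = 0
2365(T − 41.7) + 1412.8(T − 14.7) = 0
(2365 + 1412.8) T = 2365*41.7 + 1412.8*14.7
T ≈ 31.60 °C

T_f ≈ 31.6 °C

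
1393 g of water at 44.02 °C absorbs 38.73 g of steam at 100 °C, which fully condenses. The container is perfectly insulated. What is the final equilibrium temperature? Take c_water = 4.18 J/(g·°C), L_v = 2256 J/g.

T_f ≈ 60.1 °C

Taking heat into each body as positive, Σ m c ΔT = 0:
condense steam: −38.73·2256 = −87375; condensate cools 100→T: 38.73·4.18·(T − 100) = 161.89(T − 100); original water: 5822.7(T − 44.02)
5984.6 T = 87375 + 16189 + 256317 = 359881
T ≈ 60.13 °C — below 100 °C, confirming all the steam condensed.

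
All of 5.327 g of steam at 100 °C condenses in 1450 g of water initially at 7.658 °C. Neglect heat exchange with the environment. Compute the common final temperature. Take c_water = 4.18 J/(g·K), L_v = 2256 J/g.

T_f ≈ 10.0 °C

Sum of m c ΔT and latent-heat terms is zero:
latent heat released on condensation: 5.327·2256 = 12018
  condensate cools 100→T: 5.327·4.18·(T − 100) = 22.27(T − 100)
  original water: 6061(T − 7.658)
6083.3 T = 12018 + 2226.7 + 46415 = 60660
T ≈ 9.97 °C (< 100 °C, so full condensation is consistent).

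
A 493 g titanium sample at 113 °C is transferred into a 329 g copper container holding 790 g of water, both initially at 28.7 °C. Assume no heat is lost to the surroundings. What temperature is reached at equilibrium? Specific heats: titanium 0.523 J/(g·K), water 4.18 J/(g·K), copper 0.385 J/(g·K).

T_f ≈ 34.6 °C

Taking heat into each body as positive, Σ m c ΔT = 0:
493*0.523*(T − 113) + 790*4.18*(T − 28.7) + 329*0.385*(T − 28.7) = 0
257.84(T − 113) + 3302.2(T − 28.7) + 126.67(T − 28.7) = 0
3686.7 T = 127544
T = 127544 / 3686.7 = 34.6 °C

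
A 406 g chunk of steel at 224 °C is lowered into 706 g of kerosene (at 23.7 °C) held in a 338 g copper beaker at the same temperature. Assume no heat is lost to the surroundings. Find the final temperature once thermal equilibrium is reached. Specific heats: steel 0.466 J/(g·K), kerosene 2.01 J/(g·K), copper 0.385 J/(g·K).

With ΣQ=0 the equilibrium temperature is the m·c-weighted mean:
T_f = (189.2*224 + 1419.1*23.7 + 130.13*23.7) / (189.2 + 1419.1 + 130.13)
    = 79096 / 1738.4 ≈ 45.50 °C

T_f ≈ 45.5 °C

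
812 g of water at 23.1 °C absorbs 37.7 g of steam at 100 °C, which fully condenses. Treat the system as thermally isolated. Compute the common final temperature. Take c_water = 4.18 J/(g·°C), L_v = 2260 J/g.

T_f ≈ 50.5 °C

Sum of m c ΔT and latent-heat terms is zero:
steam→water at 100 °C releases m L_v = 37.7×2260 = 85202; condensed water 100 °C→T: 157.59(T − 100); water warms: 812×4.18×(T − 23.1) = 3394.2(T − 23.1)
3551.7 T = 85202 + 15759 + 78405 = 179366
T ≈ 50.50 °C — below 100 °C, confirming all the steam condensed.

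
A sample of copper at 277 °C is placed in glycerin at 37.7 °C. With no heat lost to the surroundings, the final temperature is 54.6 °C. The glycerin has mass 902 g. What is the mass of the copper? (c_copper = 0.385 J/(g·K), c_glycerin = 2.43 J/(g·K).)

m ≈ 433 g

Heat lost by the copper = heat gained by the glycerin:
m×0.385×(277 − 54.6) = 902×2.43×(54.6 − 37.7)
85.62 m = 37042  ⇒  m ≈ 432.6 g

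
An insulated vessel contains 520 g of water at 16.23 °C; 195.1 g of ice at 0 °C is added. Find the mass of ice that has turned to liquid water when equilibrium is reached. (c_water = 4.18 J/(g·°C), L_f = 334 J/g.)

Water can give up m c ΔT = 520·4.18·16.23 = 35278 J before reaching 0 °C.
Fully melting the ice requires m_ice L_f = 195.1·334 = 65163 J.
35278 J < 65163 J, so only part of the ice melts and the system sits at 0 °C.
Mass melted = 35278/334 ≈ 105.6 g.

m_melted ≈ 106 g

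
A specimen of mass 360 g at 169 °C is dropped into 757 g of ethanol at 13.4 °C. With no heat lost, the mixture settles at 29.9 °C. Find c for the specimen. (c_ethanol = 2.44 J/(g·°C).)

c ≈ 0.609 J/(g·°C)

Net heat exchanged in the isolated system is zero:
360×c×(29.9 − 169) + 757×2.44×(29.9 − 13.4) = 0
-50076 c = -30477
c = -30477/-50076 ≈ 0.6086 J/(g·°C)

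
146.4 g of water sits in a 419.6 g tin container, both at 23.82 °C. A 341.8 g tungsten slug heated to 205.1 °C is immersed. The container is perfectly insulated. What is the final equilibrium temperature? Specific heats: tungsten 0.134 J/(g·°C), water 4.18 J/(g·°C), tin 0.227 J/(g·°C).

Heat gained plus heat lost sum to zero:
341.8×0.134×(T − 205.1) + 146.4×4.18×(T − 23.82) + 419.6×0.227×(T − 23.82) = 0
(45.8 + 611.95 + 95.25) T = 45.8×205.1 + 611.95×23.82 + 95.25×23.82
T ≈ 34.85 °C

T_f ≈ 34.8 °C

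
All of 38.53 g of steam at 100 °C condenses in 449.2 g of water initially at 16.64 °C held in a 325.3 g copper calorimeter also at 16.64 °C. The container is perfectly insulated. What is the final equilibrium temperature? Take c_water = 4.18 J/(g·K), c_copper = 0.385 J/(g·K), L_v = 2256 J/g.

Taking heat into each body as positive, Σ m c ΔT = 0:
condense steam: −38.53×2256 = −86924; condensed water 100 °C→T: 161.06(T − 100); water warms: 449.2×4.18×(T − 16.64) = 1877.7(T − 16.64); copper cup: 325.3×0.385×(T − 16.64) = 125.24(T − 16.64)
2164 T = 86924 + 16106 + 33328 = 136357
T ≈ 63.01 °C — below 100 °C, confirming all the steam condensed.

T_f ≈ 63.0 °C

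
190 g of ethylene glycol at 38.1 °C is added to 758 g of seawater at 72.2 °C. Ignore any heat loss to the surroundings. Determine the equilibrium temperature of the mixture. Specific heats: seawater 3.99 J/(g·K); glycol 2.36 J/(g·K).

Heat gained plus heat lost sum to zero:
758×3.99×(T − 72.2) + 190×2.36×(T − 38.1) = 0
3472.8 T = 235447
T = 235447 / 3472.8 = 67.8 °C

T_f ≈ 67.8 °C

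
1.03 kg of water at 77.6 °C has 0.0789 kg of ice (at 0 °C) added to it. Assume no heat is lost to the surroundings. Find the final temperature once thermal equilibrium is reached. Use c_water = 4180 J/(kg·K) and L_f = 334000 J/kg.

T_f ≈ 66.4 °C

Setting the total heat transfer to zero:
latent heat to melt: 0.0789·334000 = 26353; meltwater 0→T: 0.0789·4180·T = 329.8 T; water: 4305.4(T − 77.6)
4635.2 T = 334099 − 26353 = 307746
T ≈ 66.39 °C. Since T > 0 °C, the all-ice-melts assumption holds.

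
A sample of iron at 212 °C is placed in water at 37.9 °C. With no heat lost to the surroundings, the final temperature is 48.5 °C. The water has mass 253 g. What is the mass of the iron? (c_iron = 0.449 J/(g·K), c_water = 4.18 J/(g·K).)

m ≈ 153 g

Energy conservation, ΣQ = 0:
m·0.449·(48.5 − 212) + 253·4.18·(48.5 − 37.9) = 0
-73.41 m = -11210
m = -11210/-73.41 ≈ 152.7 g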